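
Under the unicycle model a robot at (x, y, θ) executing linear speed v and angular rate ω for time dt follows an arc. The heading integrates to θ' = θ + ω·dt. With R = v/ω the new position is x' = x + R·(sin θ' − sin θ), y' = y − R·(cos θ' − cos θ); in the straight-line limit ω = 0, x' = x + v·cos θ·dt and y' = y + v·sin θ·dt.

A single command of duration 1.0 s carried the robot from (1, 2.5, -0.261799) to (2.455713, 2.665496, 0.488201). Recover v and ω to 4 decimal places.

v = 1.5000, ω = 0.7500

Δθ = 0.488201 − -0.261799 = 0.750000
ω = Δθ/dt = 0.750000/1.0 = 0.7500
R = Δx/(sin θ' − sin θ) = 2.0000
v = R·ω = 2.0000·0.7500 = 1.5000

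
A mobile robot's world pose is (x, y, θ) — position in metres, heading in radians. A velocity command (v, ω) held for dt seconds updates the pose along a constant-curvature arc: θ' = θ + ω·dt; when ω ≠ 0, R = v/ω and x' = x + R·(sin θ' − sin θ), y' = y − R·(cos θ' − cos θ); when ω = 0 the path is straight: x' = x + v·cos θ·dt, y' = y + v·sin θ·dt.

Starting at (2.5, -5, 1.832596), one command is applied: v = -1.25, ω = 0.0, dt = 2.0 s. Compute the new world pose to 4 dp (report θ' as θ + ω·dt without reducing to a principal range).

θ' = 1.8326 + 0.0·2.0 = 1.8326
ω = 0 → straight: x' = 2.5 + -1.25·cos(1.8326)·2.0 = 3.1470
y' = -5 + -1.25·sin(1.8326)·2.0 = -7.4148

(3.1470, -7.4148, 1.8326)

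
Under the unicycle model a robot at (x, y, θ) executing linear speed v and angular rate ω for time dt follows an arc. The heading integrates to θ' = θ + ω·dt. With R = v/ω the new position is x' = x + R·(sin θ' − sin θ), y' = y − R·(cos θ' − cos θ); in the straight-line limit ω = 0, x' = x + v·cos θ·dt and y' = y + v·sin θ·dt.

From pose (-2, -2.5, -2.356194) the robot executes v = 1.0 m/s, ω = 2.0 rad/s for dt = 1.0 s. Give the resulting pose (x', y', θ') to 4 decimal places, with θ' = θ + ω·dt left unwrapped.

(-1.8208, -3.3222, -0.3562)

θ' = -2.3562 + 2.0·1.0 = -0.3562
R = v/ω = 1.0/2.0 = 0.5000
x' = -2 + 0.5000·(sin -0.3562 − sin -2.3562) = -1.8208
y' = -2.5 − 0.5000·(cos -0.3562 − cos -2.3562) = -3.3222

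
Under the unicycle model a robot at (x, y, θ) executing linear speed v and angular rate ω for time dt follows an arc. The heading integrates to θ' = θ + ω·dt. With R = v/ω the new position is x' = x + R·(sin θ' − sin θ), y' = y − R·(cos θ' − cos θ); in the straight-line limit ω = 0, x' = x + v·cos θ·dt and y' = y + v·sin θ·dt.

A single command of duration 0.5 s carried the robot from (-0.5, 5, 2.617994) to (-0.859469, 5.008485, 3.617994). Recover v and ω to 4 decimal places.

v = 0.7500, ω = 2.0000

Δθ = 3.617994 − 2.617994 = 1.000000
ω = Δθ/dt = 1.000000/0.5 = 2.0000
R = Δx/(sin θ' − sin θ) = 0.3750
v = R·ω = 0.3750·2.0000 = 0.7500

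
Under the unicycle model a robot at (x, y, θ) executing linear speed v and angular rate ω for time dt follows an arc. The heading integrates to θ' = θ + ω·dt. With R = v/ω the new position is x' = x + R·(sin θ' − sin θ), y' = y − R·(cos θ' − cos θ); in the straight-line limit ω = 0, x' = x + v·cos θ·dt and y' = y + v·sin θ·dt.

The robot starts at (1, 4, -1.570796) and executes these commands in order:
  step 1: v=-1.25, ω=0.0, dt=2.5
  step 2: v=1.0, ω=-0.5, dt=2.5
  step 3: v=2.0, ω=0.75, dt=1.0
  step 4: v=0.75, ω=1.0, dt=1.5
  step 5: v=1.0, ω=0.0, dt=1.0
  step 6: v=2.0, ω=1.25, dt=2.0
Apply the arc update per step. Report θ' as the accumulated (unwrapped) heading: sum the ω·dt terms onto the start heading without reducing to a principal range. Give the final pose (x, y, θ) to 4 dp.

step 1: θ'=-1.5708 (straight) → pose (1.0000, 7.1250, -1.5708)
step 2: θ'=-2.8208 (R=-2.0000) → pose (-0.3694, 5.2270, -2.8208)
step 3: θ'=-2.0708 (R=2.6667) → pose (-1.8687, 3.9749, -2.0708)
step 4: θ'=-0.5708 (R=0.7500) → pose (-1.6158, 2.9842, -0.5708)
step 5: θ'=-0.5708 (straight) → pose (-0.7743, 2.4439, -0.5708)
step 6: θ'=1.9292 (R=1.6000) → pose (1.5885, 4.3515, 1.9292)

(1.5885, 4.3515, 1.9292)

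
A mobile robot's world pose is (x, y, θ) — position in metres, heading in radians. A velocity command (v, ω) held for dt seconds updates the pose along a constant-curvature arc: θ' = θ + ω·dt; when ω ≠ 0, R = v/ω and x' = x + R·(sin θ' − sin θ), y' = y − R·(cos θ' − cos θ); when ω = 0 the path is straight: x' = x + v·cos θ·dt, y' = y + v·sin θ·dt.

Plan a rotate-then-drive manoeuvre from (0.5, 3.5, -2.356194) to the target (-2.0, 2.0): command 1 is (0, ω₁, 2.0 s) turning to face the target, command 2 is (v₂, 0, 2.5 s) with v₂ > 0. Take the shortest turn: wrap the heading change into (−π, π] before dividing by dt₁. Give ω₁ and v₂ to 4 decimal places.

heading to target = atan2(2−3.5, -2−0.5) = -2.6012
Δθ = wrap(-2.6012 − -2.3562) = -0.2450; ω₁ = Δθ/dt₁ = -0.1225
distance = √((-2−0.5)² + (2−3.5)²) = 2.9155; v₂ = distance/dt₂ = 1.1662

ω₁ = -0.1225, v₂ = 1.1662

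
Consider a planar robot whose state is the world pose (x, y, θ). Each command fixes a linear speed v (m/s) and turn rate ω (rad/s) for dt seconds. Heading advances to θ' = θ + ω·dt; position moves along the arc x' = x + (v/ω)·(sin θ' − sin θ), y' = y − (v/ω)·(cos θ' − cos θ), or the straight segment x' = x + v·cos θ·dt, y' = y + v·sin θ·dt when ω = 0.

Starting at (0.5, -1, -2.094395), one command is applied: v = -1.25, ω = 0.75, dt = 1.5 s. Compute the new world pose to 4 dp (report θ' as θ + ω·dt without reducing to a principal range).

(0.4309, 0.7763, -0.9694)

θ' = -2.0944 + 0.75·1.5 = -0.9694
R = v/ω = -1.25/0.75 = -1.6667
x' = 0.5 + -1.6667·(sin -0.9694 − sin -2.0944) = 0.4309
y' = -1 − -1.6667·(cos -0.9694 − cos -2.0944) = 0.7763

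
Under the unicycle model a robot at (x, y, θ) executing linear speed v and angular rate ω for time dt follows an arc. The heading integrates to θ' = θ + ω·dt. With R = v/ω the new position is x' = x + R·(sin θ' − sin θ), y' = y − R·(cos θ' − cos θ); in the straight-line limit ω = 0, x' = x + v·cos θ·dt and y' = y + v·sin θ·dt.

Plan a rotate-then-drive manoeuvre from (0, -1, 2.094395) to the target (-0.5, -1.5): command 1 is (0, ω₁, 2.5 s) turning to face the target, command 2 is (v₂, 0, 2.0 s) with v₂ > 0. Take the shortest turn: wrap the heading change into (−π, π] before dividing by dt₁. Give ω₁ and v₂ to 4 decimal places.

heading to target = atan2(-1.5−-1, -0.5−0) = -2.3562
Δθ = wrap(-2.3562 − 2.0944) = 1.8326; ω₁ = Δθ/dt₁ = 0.7330
distance = √((-0.5−0)² + (-1.5−-1)²) = 0.7071; v₂ = distance/dt₂ = 0.3536

ω₁ = 0.7330, v₂ = 0.3536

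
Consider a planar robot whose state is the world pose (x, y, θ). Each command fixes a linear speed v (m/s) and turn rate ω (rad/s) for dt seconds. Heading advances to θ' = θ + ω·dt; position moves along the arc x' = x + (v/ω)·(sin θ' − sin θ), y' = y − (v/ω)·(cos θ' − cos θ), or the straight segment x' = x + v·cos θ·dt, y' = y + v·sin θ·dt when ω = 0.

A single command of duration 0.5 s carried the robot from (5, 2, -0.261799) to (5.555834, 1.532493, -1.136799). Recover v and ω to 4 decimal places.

v = 1.5000, ω = -1.7500

Δθ = -1.136799 − -0.261799 = -0.875000
ω = Δθ/dt = -0.875000/0.5 = -1.7500
R = Δx/(sin θ' − sin θ) = -0.8571
v = R·ω = -0.8571·-1.7500 = 1.5000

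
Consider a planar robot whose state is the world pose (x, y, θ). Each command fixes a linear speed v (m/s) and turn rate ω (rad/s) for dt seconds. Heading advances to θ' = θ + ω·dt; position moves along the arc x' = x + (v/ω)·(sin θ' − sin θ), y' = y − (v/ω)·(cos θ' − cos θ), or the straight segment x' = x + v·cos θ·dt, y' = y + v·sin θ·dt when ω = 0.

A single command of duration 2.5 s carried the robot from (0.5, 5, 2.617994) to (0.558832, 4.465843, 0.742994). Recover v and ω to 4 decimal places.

Δθ = 0.742994 − 2.617994 = -1.875000
ω = Δθ/dt = -1.875000/2.5 = -0.7500
R = −Δy/(cos θ' − cos θ) = 0.3333
v = R·ω = 0.3333·-0.7500 = -0.2500

v = -0.2500, ω = -0.7500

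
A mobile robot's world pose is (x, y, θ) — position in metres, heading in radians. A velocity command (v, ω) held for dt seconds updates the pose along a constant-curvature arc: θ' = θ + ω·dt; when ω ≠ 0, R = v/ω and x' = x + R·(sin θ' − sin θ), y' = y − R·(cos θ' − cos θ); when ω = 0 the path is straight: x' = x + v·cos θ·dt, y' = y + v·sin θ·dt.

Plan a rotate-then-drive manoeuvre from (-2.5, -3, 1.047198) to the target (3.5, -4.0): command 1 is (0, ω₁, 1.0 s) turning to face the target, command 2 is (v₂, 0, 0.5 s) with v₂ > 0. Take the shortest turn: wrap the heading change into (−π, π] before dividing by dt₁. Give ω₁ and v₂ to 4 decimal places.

ω₁ = -1.2123, v₂ = 12.1655

heading to target = atan2(-4−-3, 3.5−-2.5) = -0.1651
Δθ = wrap(-0.1651 − 1.0472) = -1.2123; ω₁ = Δθ/dt₁ = -1.2123
distance = √((3.5−-2.5)² + (-4−-3)²) = 6.0828; v₂ = distance/dt₂ = 12.1655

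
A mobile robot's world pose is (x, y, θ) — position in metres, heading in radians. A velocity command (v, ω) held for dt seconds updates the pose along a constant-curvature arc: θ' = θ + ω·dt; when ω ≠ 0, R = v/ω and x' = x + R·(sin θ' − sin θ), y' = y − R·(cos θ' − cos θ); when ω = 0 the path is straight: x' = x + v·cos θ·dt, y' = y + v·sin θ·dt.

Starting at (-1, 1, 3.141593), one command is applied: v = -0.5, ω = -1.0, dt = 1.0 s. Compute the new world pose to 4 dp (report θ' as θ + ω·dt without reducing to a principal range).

(-0.5793, 0.7702, 2.1416)

θ' = 3.1416 + -1.0·1.0 = 2.1416
R = v/ω = -0.5/-1.0 = 0.5000
x' = -1 + 0.5000·(sin 2.1416 − sin 3.1416) = -0.5793
y' = 1 − 0.5000·(cos 2.1416 − cos 3.1416) = 0.7702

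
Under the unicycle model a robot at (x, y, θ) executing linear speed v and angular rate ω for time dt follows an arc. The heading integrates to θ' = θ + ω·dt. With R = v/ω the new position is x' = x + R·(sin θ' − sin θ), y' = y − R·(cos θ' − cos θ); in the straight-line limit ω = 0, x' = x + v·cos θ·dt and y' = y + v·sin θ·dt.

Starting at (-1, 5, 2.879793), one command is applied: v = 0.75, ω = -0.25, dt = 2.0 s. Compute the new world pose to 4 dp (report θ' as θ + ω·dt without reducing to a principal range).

θ' = 2.8798 + -0.25·2.0 = 2.3798
R = v/ω = 0.75/-0.25 = -3.0000
x' = -1 + -3.0000·(sin 2.3798 − sin 2.8798) = -2.2942
y' = 5 − -3.0000·(cos 2.3798 − cos 2.8798) = 5.7270

(-2.2942, 5.7270, 2.3798)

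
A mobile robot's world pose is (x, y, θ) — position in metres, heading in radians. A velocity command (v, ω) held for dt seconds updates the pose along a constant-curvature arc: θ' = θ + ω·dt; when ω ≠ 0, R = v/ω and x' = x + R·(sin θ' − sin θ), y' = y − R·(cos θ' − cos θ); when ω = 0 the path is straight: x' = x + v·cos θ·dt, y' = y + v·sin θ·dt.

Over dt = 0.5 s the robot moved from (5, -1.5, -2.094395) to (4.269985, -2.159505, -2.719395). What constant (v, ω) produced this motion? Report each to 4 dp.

Δθ = -2.719395 − -2.094395 = -0.625000
ω = Δθ/dt = -0.625000/0.5 = -1.2500
R = Δx/(sin θ' − sin θ) = -1.6000
v = R·ω = -1.6000·-1.2500 = 2.0000

v = 2.0000, ω = -1.2500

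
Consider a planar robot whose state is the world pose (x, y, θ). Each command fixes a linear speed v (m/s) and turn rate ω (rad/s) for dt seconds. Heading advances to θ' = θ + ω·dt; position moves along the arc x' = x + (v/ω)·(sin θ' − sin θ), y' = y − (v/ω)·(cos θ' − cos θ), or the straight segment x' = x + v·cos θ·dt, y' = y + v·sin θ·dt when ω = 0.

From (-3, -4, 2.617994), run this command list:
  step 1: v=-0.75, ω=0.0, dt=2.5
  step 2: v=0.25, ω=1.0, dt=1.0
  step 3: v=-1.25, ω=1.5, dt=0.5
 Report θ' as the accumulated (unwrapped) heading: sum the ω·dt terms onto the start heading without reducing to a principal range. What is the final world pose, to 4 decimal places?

step 1: θ'=2.6180 (straight) → pose (-1.3762, -4.9375, 2.6180)
step 2: θ'=3.6180 (R=0.2500) → pose (-1.6158, -4.9318, 3.6180)
step 3: θ'=4.3680 (R=-0.8333) → pose (-1.2136, -4.4727, 4.3680)

(-1.2136, -4.4727, 4.3680)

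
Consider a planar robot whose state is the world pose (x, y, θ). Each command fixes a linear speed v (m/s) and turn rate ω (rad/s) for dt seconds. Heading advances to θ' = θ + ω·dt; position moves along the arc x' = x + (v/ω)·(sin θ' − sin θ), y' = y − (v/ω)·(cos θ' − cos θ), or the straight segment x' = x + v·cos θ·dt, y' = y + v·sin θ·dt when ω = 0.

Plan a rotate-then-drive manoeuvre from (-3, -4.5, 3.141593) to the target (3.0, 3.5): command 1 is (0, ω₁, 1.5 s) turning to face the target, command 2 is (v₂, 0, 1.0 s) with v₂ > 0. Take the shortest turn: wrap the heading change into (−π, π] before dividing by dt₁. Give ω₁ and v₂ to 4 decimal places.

heading to target = atan2(3.5−-4.5, 3−-3) = 0.9273
Δθ = wrap(0.9273 − 3.1416) = -2.2143; ω₁ = Δθ/dt₁ = -1.4762
distance = √((3−-3)² + (3.5−-4.5)²) = 10.0000; v₂ = distance/dt₂ = 10.0000

ω₁ = -1.4762, v₂ = 10.0000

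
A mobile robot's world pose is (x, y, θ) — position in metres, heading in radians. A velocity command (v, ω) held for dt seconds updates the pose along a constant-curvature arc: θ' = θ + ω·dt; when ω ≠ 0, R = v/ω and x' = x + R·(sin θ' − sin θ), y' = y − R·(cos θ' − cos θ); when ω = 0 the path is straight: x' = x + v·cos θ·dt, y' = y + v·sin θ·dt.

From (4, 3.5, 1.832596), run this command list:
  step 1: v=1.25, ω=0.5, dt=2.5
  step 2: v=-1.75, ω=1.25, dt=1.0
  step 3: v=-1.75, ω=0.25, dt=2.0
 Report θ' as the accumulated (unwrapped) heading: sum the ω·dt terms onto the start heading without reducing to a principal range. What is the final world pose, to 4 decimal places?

step 1: θ'=3.0826 (R=2.5000) → pose (1.7326, 5.3486, 3.0826)
step 2: θ'=4.3326 (R=-1.4000) → pose (3.1154, 6.2271, 4.3326)
step 3: θ'=4.8326 (R=-7.0000) → pose (3.5637, 9.6617, 4.8326)

(3.5637, 9.6617, 4.8326)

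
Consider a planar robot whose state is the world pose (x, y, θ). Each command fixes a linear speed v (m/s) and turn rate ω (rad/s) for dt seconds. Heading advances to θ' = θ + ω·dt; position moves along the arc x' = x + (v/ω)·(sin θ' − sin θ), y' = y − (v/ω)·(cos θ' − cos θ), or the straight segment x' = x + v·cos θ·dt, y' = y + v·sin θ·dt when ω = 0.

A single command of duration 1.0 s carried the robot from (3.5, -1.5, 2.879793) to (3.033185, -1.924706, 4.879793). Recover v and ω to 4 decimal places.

v = 0.7500, ω = 2.0000

Δθ = 4.879793 − 2.879793 = 2.000000
ω = Δθ/dt = 2.000000/1.0 = 2.0000
R = Δx/(sin θ' − sin θ) = 0.3750
v = R·ω = 0.3750·2.0000 = 0.7500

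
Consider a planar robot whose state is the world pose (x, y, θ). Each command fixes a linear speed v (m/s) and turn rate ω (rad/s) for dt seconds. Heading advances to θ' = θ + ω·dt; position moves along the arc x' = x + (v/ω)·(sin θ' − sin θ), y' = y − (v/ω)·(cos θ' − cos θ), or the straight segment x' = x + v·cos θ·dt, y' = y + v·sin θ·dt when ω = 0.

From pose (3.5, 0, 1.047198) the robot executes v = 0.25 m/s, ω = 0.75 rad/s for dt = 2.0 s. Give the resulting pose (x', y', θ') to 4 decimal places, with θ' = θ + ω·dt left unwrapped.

(3.3980, 0.4428, 2.5472)

θ' = 1.0472 + 0.75·2.0 = 2.5472
R = v/ω = 0.25/0.75 = 0.3333
x' = 3.5 + 0.3333·(sin 2.5472 − sin 1.0472) = 3.3980
y' = 0 − 0.3333·(cos 2.5472 − cos 1.0472) = 0.4428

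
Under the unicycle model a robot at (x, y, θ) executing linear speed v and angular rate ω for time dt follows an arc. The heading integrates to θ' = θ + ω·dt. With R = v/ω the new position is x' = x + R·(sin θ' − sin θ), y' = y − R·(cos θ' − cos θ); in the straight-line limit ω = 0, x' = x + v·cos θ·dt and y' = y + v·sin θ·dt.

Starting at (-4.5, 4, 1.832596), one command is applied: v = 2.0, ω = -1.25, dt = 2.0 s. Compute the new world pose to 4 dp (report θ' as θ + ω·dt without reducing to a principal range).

θ' = 1.8326 + -1.25·2.0 = -0.6674
R = v/ω = 2.0/-1.25 = -1.6000
x' = -4.5 + -1.6000·(sin -0.6674 − sin 1.8326) = -1.9642
y' = 4 − -1.6000·(cos -0.6674 − cos 1.8326) = 5.6708

(-1.9642, 5.6708, -0.6674)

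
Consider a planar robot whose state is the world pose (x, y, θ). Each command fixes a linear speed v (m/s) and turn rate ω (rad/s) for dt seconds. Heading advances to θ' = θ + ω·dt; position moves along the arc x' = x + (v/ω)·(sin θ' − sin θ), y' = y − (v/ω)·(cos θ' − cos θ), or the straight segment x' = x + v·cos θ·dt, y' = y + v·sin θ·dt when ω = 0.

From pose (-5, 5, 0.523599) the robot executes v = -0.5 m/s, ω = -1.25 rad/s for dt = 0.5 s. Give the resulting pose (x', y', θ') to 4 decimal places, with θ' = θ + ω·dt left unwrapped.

θ' = 0.5236 + -1.25·0.5 = -0.1014
R = v/ω = -0.5/-1.25 = 0.4000
x' = -5 + 0.4000·(sin -0.1014 − sin 0.5236) = -5.2405
y' = 5 − 0.4000·(cos -0.1014 − cos 0.5236) = 4.9485

(-5.2405, 4.9485, -0.1014)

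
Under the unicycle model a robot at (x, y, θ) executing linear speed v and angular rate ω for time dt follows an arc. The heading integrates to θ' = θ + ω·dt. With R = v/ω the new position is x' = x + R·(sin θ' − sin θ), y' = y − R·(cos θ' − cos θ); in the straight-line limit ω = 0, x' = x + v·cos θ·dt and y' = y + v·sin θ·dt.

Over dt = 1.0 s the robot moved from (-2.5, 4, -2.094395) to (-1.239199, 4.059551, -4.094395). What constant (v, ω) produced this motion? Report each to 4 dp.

Δθ = -4.094395 − -2.094395 = -2.000000
ω = Δθ/dt = -2.000000/1.0 = -2.0000
R = Δx/(sin θ' − sin θ) = 0.7500
v = R·ω = 0.7500·-2.0000 = -1.5000

v = -1.5000, ω = -2.0000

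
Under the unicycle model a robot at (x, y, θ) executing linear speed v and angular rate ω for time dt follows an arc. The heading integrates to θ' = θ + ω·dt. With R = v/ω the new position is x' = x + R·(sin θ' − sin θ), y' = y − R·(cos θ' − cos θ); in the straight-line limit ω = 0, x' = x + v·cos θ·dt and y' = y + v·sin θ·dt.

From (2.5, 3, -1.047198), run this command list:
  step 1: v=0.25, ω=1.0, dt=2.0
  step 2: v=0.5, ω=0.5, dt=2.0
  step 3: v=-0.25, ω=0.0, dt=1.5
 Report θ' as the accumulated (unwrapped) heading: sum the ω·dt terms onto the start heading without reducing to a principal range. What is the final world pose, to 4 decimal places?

step 1: θ'=0.9528 (R=0.2500) → pose (2.9203, 2.9801, 0.9528)
step 2: θ'=1.9528 (R=1.0000) → pose (3.0331, 3.9323, 1.9528)
step 3: θ'=1.9528 (straight) → pose (3.1729, 3.5844, 1.9528)

(3.1729, 3.5844, 1.9528)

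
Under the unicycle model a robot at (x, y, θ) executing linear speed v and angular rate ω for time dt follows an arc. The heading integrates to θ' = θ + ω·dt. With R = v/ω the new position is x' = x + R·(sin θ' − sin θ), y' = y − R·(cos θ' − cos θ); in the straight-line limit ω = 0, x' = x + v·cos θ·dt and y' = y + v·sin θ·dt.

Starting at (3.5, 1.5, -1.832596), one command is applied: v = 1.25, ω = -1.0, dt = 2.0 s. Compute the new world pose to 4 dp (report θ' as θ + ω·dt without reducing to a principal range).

θ' = -1.8326 + -1.0·2.0 = -3.8326
R = v/ω = 1.25/-1.0 = -1.2500
x' = 3.5 + -1.2500·(sin -3.8326 − sin -1.8326) = 1.4960
y' = 1.5 − -1.2500·(cos -3.8326 − cos -1.8326) = 0.8603

(1.4960, 0.8603, -3.8326)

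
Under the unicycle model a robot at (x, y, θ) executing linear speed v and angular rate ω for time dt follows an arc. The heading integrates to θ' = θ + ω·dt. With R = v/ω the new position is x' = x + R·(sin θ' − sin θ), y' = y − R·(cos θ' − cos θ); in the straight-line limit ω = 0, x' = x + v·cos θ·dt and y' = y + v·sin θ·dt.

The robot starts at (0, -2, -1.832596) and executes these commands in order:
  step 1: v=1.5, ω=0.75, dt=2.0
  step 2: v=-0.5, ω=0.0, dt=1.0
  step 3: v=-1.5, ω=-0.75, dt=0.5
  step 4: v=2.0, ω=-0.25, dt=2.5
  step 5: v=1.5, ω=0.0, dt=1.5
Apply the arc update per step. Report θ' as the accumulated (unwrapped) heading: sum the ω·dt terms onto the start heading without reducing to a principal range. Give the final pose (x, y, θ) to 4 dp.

step 1: θ'=-0.3326 (R=2.0000) → pose (1.2789, -4.4080, -0.3326)
step 2: θ'=-0.3326 (straight) → pose (0.8063, -4.2448, -0.3326)
step 3: θ'=-0.7076 (R=2.0000) → pose (0.1592, -3.8742, -0.7076)
step 4: θ'=-1.3326 (R=-8.0000) → pose (2.7333, -8.0660, -1.3326)
step 5: θ'=-1.3326 (straight) → pose (3.2642, -10.2525, -1.3326)

(3.2642, -10.2525, -1.3326)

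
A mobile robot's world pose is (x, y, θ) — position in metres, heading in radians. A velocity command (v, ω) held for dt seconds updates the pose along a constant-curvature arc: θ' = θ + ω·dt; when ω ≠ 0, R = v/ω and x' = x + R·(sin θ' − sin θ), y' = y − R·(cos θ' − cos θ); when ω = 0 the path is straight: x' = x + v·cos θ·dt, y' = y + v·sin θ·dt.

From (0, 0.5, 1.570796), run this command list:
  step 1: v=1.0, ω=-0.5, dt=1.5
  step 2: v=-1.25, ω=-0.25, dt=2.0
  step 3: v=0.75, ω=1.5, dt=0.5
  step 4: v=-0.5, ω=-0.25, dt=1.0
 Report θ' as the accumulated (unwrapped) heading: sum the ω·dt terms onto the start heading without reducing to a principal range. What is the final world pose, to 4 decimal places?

step 1: θ'=0.8208 (R=-2.0000) → pose (0.5366, 1.8633, 0.8208)
step 2: θ'=0.3208 (R=5.0000) → pose (-1.5452, 0.5265, 0.3208)
step 3: θ'=1.0708 (R=0.5000) → pose (-1.2641, 0.7613, 1.0708)
step 4: θ'=0.8208 (R=2.0000) → pose (-1.5559, 0.3569, 0.8208)

(-1.5559, 0.3569, 0.8208)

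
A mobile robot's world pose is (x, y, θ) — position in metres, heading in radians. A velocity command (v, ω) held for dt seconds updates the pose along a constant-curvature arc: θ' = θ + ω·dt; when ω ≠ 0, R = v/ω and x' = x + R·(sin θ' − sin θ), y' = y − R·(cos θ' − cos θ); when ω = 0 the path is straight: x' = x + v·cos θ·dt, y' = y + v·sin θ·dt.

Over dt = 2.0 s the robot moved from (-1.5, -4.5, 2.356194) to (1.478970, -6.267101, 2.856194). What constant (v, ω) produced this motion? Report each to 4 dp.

Δθ = 2.856194 − 2.356194 = 0.500000
ω = Δθ/dt = 0.500000/2.0 = 0.2500
R = Δx/(sin θ' − sin θ) = -7.0000
v = R·ω = -7.0000·0.2500 = -1.7500

v = -1.7500, ω = 0.2500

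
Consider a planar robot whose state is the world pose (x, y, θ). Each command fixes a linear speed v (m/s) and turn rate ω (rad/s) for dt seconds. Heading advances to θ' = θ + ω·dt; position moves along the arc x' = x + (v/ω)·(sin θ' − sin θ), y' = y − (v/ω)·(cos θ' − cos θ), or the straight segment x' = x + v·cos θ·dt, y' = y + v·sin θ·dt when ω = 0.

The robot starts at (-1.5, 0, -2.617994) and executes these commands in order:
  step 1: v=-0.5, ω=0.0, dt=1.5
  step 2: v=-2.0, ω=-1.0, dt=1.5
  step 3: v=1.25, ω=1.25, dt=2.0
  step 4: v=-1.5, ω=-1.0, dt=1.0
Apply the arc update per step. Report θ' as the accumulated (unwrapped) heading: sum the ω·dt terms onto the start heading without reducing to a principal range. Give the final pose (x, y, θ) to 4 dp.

step 1: θ'=-2.6180 (straight) → pose (-0.8505, 0.3750, -2.6180)
step 2: θ'=-4.1180 (R=2.0000) → pose (1.8065, -0.2370, -4.1180)
step 3: θ'=-1.6180 (R=1.0000) → pose (-0.0209, -0.7499, -1.6180)
step 4: θ'=-2.6180 (R=1.5000) → pose (0.7274, 0.4784, -2.6180)

(0.7274, 0.4784, -2.6180)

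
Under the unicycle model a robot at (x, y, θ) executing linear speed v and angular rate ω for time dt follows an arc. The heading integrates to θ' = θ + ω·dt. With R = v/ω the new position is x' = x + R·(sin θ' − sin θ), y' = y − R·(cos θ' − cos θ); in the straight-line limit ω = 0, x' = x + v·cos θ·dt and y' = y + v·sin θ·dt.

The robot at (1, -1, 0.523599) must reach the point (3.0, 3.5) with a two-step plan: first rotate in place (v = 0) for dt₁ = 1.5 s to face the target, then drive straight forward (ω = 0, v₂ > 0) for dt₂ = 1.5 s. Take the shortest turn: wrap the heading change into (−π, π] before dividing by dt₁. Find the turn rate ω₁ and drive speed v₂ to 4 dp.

heading to target = atan2(3.5−-1, 3−1) = 1.1526
Δθ = wrap(1.1526 − 0.5236) = 0.6290; ω₁ = Δθ/dt₁ = 0.4193
distance = √((3−1)² + (3.5−-1)²) = 4.9244; v₂ = distance/dt₂ = 3.2830

ω₁ = 0.4193, v₂ = 3.2830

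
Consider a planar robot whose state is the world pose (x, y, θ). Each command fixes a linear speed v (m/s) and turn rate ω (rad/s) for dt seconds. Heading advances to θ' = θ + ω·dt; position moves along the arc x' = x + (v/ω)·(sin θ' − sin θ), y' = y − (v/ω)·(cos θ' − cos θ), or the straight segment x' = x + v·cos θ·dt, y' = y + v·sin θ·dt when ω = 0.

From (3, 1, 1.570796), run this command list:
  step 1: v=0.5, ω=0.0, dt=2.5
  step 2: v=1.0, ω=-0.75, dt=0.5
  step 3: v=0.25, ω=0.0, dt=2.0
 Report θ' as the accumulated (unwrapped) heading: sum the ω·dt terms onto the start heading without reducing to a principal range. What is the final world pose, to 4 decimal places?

step 1: θ'=1.5708 (straight) → pose (3.0000, 2.2500, 1.5708)
step 2: θ'=1.1958 (R=-1.3333) → pose (3.0927, 2.7384, 1.1958)
step 3: θ'=1.1958 (straight) → pose (3.2758, 3.2036, 1.1958)

(3.2758, 3.2036, 1.1958)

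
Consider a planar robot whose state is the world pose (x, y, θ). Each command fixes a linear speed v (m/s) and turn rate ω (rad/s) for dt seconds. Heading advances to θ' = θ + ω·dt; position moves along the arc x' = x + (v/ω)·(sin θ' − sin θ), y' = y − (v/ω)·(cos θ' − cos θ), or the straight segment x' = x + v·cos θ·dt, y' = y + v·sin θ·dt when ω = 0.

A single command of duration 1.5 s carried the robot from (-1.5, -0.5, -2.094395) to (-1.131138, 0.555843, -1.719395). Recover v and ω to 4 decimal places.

v = -0.7500, ω = 0.2500

Δθ = -1.719395 − -2.094395 = 0.375000
ω = Δθ/dt = 0.375000/1.5 = 0.2500
R = −Δy/(cos θ' − cos θ) = -3.0000
v = R·ω = -3.0000·0.2500 = -0.7500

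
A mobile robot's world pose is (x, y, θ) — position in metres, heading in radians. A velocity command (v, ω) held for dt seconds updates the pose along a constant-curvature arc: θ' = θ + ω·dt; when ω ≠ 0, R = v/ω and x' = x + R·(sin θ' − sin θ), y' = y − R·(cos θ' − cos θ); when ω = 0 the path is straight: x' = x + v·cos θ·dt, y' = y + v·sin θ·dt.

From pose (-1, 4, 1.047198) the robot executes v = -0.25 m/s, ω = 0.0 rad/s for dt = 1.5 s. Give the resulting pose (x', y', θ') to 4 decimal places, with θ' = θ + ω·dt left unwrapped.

(-1.1875, 3.6752, 1.0472)

θ' = 1.0472 + 0.0·1.5 = 1.0472
ω = 0 → straight: x' = -1 + -0.25·cos(1.0472)·1.5 = -1.1875
y' = 4 + -0.25·sin(1.0472)·1.5 = 3.6752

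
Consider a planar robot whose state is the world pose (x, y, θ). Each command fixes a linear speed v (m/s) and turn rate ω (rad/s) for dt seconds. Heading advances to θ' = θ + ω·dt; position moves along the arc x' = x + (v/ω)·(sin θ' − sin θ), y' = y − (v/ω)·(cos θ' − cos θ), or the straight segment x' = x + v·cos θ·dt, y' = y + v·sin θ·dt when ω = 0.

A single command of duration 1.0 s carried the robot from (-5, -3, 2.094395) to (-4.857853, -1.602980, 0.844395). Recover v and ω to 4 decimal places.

v = 1.5000, ω = -1.2500

Δθ = 0.844395 − 2.094395 = -1.250000
ω = Δθ/dt = -1.250000/1.0 = -1.2500
R = −Δy/(cos θ' − cos θ) = -1.2000
v = R·ω = -1.2000·-1.2500 = 1.5000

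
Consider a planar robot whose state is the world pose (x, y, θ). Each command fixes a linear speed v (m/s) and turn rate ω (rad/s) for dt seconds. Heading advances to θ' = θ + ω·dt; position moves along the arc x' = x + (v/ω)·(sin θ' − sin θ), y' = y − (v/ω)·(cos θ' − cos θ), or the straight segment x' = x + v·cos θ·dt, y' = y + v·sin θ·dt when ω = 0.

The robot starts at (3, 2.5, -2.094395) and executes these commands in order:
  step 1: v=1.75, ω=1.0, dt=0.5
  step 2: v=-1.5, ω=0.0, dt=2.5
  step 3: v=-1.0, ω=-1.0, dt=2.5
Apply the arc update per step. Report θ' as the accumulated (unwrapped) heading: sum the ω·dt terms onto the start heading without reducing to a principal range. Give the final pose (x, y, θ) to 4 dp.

(4.6693, 5.9711, -4.0944)

step 1: θ'=-1.5944 (R=1.7500) → pose (2.7660, 1.6663, -1.5944)
step 2: θ'=-1.5944 (straight) → pose (2.8545, 5.4152, -1.5944)
step 3: θ'=-4.0944 (R=1.0000) → pose (4.6693, 5.9711, -4.0944)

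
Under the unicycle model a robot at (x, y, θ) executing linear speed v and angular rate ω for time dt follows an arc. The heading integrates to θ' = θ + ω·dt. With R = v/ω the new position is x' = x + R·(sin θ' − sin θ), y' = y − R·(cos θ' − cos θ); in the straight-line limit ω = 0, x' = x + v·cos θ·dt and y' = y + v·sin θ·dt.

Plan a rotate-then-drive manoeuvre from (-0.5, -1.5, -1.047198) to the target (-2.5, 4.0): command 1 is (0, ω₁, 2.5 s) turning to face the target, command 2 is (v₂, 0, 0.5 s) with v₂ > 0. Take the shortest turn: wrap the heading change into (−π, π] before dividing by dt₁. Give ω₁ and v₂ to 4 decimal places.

ω₁ = 1.1867, v₂ = 11.7047

heading to target = atan2(4−-1.5, -2.5−-0.5) = 1.9196
Δθ = wrap(1.9196 − -1.0472) = 2.9668; ω₁ = Δθ/dt₁ = 1.1867
distance = √((-2.5−-0.5)² + (4−-1.5)²) = 5.8523; v₂ = distance/dt₂ = 11.7047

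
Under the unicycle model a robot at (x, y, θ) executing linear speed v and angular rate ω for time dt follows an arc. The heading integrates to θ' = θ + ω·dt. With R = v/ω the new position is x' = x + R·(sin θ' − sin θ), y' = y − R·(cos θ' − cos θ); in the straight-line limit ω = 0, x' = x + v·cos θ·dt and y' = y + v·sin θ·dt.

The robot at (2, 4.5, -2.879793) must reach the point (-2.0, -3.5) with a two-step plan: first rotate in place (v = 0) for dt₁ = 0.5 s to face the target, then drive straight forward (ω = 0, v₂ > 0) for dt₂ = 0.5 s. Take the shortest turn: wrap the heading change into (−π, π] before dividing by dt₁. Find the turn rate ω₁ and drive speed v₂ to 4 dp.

ω₁ = 1.6907, v₂ = 17.8885

heading to target = atan2(-3.5−4.5, -2−2) = -2.0344
Δθ = wrap(-2.0344 − -2.8798) = 0.8453; ω₁ = Δθ/dt₁ = 1.6907
distance = √((-2−2)² + (-3.5−4.5)²) = 8.9443; v₂ = distance/dt₂ = 17.8885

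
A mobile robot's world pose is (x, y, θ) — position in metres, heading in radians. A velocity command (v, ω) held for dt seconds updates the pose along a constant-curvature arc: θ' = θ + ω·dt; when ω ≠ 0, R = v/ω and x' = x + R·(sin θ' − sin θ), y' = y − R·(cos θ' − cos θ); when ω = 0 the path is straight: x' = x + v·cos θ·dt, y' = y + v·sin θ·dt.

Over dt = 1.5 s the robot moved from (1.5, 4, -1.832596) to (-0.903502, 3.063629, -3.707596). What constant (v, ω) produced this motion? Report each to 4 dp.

v = 2.0000, ω = -1.2500

Δθ = -3.707596 − -1.832596 = -1.875000
ω = Δθ/dt = -1.875000/1.5 = -1.2500
R = Δx/(sin θ' − sin θ) = -1.6000
v = R·ω = -1.6000·-1.2500 = 2.0000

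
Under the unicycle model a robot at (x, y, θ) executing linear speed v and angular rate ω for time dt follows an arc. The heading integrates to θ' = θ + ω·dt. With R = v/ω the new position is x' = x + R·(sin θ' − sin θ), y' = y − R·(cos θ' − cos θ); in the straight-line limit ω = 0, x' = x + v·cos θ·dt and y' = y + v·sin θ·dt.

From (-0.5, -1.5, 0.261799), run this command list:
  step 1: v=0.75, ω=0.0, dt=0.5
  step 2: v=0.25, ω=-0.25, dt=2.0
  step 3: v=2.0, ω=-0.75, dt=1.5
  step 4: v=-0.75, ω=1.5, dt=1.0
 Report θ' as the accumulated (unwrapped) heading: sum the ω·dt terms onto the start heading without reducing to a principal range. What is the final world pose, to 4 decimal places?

step 1: θ'=0.2618 (straight) → pose (-0.1378, -1.4029, 0.2618)
step 2: θ'=-0.2382 (R=-1.0000) → pose (0.3570, -1.3971, -0.2382)
step 3: θ'=-1.3632 (R=-2.6667) → pose (2.3372, -3.4389, -1.3632)
step 4: θ'=0.1368 (R=-0.5000) → pose (1.7797, -3.0466, 0.1368)

(1.7797, -3.0466, 0.1368)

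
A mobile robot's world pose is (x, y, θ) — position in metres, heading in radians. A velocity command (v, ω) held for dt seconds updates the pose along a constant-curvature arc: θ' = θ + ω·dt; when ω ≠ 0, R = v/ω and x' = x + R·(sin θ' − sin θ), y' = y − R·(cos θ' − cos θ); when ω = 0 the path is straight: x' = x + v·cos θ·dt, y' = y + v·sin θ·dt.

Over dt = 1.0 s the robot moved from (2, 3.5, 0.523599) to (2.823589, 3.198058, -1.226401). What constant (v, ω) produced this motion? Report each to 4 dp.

v = 1.0000, ω = -1.7500

Δθ = -1.226401 − 0.523599 = -1.750000
ω = Δθ/dt = -1.750000/1.0 = -1.7500
R = Δx/(sin θ' − sin θ) = -0.5714
v = R·ω = -0.5714·-1.7500 = 1.0000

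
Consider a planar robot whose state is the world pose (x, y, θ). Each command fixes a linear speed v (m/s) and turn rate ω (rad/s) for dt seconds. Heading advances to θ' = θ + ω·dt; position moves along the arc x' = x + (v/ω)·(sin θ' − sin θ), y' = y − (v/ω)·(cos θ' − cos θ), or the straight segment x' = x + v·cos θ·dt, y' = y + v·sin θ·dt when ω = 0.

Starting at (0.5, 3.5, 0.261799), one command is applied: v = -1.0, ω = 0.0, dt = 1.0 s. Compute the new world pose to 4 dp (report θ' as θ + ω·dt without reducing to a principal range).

(-0.4659, 3.2412, 0.2618)

θ' = 0.2618 + 0.0·1.0 = 0.2618
ω = 0 → straight: x' = 0.5 + -1.0·cos(0.2618)·1.0 = -0.4659
y' = 3.5 + -1.0·sin(0.2618)·1.0 = 3.2412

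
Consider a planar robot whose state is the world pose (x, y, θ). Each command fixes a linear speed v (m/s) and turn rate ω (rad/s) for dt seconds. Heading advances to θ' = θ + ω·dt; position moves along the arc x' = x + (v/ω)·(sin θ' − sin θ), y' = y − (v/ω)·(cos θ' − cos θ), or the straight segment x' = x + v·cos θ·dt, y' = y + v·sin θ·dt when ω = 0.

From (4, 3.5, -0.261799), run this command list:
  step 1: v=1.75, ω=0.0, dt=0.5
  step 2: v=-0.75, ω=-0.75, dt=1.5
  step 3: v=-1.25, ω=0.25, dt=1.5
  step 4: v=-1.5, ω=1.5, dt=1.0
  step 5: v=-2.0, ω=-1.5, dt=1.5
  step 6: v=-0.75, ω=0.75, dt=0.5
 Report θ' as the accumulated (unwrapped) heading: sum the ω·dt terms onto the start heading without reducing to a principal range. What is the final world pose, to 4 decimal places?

step 1: θ'=-0.2618 (straight) → pose (4.8452, 3.2735, -0.2618)
step 2: θ'=-1.3868 (R=1.0000) → pose (4.1209, 4.0565, -1.3868)
step 3: θ'=-1.0118 (R=-5.0000) → pose (3.4442, 5.7934, -1.0118)
step 4: θ'=0.4882 (R=-1.0000) → pose (2.1274, 6.1462, 0.4882)
step 5: θ'=-1.7618 (R=1.3333) → pose (0.1929, 7.5769, -1.7618)
step 6: θ'=-1.3868 (R=-1.0000) → pose (0.1942, 7.9497, -1.3868)

(0.1942, 7.9497, -1.3868)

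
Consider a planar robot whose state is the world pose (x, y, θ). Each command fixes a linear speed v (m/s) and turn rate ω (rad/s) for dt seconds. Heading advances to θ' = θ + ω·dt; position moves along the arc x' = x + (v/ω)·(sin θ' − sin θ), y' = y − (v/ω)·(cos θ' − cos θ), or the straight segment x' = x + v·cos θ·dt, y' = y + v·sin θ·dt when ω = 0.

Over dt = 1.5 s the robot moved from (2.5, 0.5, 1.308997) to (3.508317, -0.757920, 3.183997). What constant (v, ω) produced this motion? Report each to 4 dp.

v = -1.2500, ω = 1.2500

Δθ = 3.183997 − 1.308997 = 1.875000
ω = Δθ/dt = 1.875000/1.5 = 1.2500
R = −Δy/(cos θ' − cos θ) = -1.0000
v = R·ω = -1.0000·1.2500 = -1.2500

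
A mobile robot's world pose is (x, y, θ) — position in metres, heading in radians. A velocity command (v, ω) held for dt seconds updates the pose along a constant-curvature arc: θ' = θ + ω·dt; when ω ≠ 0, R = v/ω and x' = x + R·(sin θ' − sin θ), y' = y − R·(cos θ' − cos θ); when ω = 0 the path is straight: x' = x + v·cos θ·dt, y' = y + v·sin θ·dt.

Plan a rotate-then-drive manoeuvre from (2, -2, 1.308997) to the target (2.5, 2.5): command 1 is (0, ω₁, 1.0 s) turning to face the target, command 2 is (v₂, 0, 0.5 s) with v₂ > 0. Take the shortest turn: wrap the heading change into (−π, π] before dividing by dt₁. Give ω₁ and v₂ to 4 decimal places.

heading to target = atan2(2.5−-2, 2.5−2) = 1.4601
Δθ = wrap(1.4601 − 1.3090) = 0.1511; ω₁ = Δθ/dt₁ = 0.1511
distance = √((2.5−2)² + (2.5−-2)²) = 4.5277; v₂ = distance/dt₂ = 9.0554

ω₁ = 0.1511, v₂ = 9.0554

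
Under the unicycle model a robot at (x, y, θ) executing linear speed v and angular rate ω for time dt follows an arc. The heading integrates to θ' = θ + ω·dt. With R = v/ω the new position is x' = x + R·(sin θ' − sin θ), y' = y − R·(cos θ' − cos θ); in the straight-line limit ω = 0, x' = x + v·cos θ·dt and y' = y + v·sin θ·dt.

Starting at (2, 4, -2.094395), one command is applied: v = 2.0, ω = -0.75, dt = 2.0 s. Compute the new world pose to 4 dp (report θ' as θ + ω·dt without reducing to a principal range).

(-1.4760, 2.9354, -3.5944)

θ' = -2.0944 + -0.75·2.0 = -3.5944
R = v/ω = 2.0/-0.75 = -2.6667
x' = 2 + -2.6667·(sin -3.5944 − sin -2.0944) = -1.4760
y' = 4 − -2.6667·(cos -3.5944 − cos -2.0944) = 2.9354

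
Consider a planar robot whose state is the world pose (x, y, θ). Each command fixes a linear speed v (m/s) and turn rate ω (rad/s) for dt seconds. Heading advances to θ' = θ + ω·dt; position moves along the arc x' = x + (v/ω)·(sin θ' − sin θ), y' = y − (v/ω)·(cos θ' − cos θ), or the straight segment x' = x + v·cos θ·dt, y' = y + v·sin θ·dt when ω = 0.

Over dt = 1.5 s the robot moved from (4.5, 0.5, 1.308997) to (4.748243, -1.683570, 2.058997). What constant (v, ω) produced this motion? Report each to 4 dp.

Δθ = 2.058997 − 1.308997 = 0.750000
ω = Δθ/dt = 0.750000/1.5 = 0.5000
R = −Δy/(cos θ' − cos θ) = -3.0000
v = R·ω = -3.0000·0.5000 = -1.5000

v = -1.5000, ω = 0.5000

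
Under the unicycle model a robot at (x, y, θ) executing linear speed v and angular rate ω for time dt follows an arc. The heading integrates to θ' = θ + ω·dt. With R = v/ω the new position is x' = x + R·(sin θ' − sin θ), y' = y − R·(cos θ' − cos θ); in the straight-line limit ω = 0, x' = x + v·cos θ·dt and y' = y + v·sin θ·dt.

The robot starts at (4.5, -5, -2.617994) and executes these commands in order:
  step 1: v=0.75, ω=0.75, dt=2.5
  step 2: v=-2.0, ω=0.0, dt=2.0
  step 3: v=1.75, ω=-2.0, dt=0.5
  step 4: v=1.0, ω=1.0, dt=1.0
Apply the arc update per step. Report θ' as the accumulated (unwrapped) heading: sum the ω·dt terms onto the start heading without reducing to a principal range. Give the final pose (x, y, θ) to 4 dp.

step 1: θ'=-0.7430 (R=1.0000) → pose (4.3235, -6.6025, -0.7430)
step 2: θ'=-0.7430 (straight) → pose (1.3777, -3.8965, -0.7430)
step 3: θ'=-1.7430 (R=-0.8750) → pose (1.6478, -4.6908, -1.7430)
step 4: θ'=-0.7430 (R=1.0000) → pose (1.9566, -5.5986, -0.7430)

(1.9566, -5.5986, -0.7430)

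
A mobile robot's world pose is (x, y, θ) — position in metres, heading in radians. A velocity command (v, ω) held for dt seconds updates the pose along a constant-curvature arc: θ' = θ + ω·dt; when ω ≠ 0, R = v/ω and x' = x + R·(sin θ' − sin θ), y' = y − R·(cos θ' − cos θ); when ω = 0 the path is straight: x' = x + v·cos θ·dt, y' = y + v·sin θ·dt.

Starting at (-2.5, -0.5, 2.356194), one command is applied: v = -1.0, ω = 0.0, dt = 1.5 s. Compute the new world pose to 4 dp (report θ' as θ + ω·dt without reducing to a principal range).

(-1.4393, -1.5607, 2.3562)

θ' = 2.3562 + 0.0·1.5 = 2.3562
ω = 0 → straight: x' = -2.5 + -1.0·cos(2.3562)·1.5 = -1.4393
y' = -0.5 + -1.0·sin(2.3562)·1.5 = -1.5607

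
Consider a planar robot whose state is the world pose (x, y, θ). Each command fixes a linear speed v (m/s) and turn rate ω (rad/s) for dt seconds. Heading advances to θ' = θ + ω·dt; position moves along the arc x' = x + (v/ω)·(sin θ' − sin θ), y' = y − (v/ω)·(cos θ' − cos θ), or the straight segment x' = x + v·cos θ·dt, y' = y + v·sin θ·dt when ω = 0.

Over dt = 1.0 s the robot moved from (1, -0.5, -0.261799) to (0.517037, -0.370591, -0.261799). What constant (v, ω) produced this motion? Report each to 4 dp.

Δθ = -0.261799 − -0.261799 = 0.000000
ω = Δθ/dt = 0.000000/1.0 = 0.0000
ω = 0 → v = (Δx·cos θ + Δy·sin θ)/dt = -0.5000

v = -0.5000, ω = 0.0000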